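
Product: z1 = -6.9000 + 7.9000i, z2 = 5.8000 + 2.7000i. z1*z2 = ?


Real = -6.9*5.8 - 7.9*2.7 = -40.02 - 21.33 = -61.35
Imag = -6.9*2.7 + 5.8*7.9 = -18.63 + 45.82 = 27.19

-61.3500 + 27.1900i


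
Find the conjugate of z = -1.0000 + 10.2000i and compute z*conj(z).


z_bar = -1.0000 - 10.2000i
z*z_bar = (-1)^2 + 10.2^2 = 1 + 104.04 = 105.04

z_bar = -1.0000 - 10.2000i, z*z_bar = 105.04


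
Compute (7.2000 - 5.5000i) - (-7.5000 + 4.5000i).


Real: 7.2 + 7.5 = 14.7
Imag: -5.5 - 4.5 = -10

14.7000 - 10.0000i


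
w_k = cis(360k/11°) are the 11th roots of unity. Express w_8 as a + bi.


Angle = 360*8/11 = 261.8182°
a = cos(261.8182°) = -0.1423
b = sin(261.8182°) = -0.9898

-0.1423 - 0.9898i


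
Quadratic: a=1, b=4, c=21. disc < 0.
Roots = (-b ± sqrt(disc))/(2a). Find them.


disc = 4^2 - 4*1*21 = 16 - 84 = -68
sqrt(|disc|) = sqrt(68) = 8.2462
Real part = -4/(2*1) = -2.0000
Imag part = 8.2462/(2*1) = 4.1231

-2.0000 ± 4.1231i


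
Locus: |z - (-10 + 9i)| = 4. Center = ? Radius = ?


|z - z0| = r is a circle with center z0 and radius r.
Center = (-10, 9), radius = 4

Circle with center (-10, 9) and radius 4


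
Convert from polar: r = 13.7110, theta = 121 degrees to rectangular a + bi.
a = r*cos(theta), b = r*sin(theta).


a = 13.7110*cos(121°) = 13.7110*(-0.51504) = -7.0617
b = 13.7110*sin(121°) = 13.7110*0.857167 = 11.7526

-7.0617 + 11.7526i


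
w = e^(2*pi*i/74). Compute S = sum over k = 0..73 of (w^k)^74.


The roots are w_k = w^k with w = e^(2*pi*i/74), and (w^k)^74 = (w^74)^k.
So S = 1 + u + u^2 + ... + u^(73) with u = w^74.
74 = 1*74 + 0, so 74 is a multiple of 74 and u = (w^74)^1 = 1.
Every one of the 74 terms equals 1: S = 74

S = 74


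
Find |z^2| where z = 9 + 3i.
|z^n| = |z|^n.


|z| = sqrt(81+9) = sqrt(90) = 9.4868
|z^2| = |z|^2 = (sqrt(90))^2 = 90

|z^2| = 90


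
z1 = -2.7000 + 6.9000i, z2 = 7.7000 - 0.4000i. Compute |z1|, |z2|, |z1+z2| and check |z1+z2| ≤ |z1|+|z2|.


|z1| = sqrt((-2.7)^2 + 6.9^2) = sqrt(54.9) = 7.4095
|z2| = sqrt(7.7^2 + (-0.4)^2) = sqrt(59.45) = 7.7104
z1+z2 = 5.0000 + 6.5000i
|z1+z2| = sqrt(67.25) = 8.2006
|z1|+|z2| = 7.4095 + 7.7104 = 15.1199

|z1+z2| = 8.2006 ≤ |z1|+|z2| = 15.1199 (verified)


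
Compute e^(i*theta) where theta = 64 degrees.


cos(64°) = 0.4384
sin(64°) = 0.8988

e^(i*64°) = 0.4384 + 0.8988i


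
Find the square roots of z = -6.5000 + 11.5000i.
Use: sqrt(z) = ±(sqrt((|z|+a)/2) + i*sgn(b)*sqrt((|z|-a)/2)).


|z| = sqrt(42.25+132.25) = 13.2098
sqrt((|z|+a)/2) = sqrt((13.2098+(-6.5))/2) = sqrt(3.3549) = 1.8316
sqrt((|z|-a)/2) = sqrt((13.2098-(-6.5))/2) = sqrt(9.8549) = 3.1393

±(1.8316 + 3.1393i) i.e. 1.8316 + 3.1393i and -1.8316 - 3.1393i


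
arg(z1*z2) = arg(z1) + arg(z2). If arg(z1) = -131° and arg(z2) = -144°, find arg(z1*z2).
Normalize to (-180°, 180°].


arg(z1*z2) = -131° - 144° = -275°
Normalized to (-180°, 180°]: 85°

85°


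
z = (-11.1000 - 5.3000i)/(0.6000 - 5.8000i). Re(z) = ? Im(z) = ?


Multiply by conjugate: (-11.1000 - 5.3000i)(0.6000 + 5.8000i) / (0.6^2 + (-5.8)^2)
Numerator real = -11.1*0.6 - (5.3)*(-5.8) = 24.08
Numerator imag = -5.3*0.6 - (-11.1)*(-5.8) = -67.56
Denominator = 34
Re(z) = 24.08/34 = 0.7082
Im(z) = -67.56/34 = -1.9871

Re(z) = 0.7082, Im(z) = -1.9871


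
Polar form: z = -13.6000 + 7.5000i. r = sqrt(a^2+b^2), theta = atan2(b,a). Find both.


r = sqrt(184.96+56.25) = sqrt(241.21) = 15.5309
theta = atan2(7.5, -13.6) = 151.1246 degrees

r = 15.5309, theta = 151.1246 degrees


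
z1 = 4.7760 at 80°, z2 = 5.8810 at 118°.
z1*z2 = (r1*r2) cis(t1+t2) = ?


r = 4.7760 * 5.8810 = 28.0877
theta = 80° + 118° = 198° = 198° (mod 360)

28.0877 cis(198°)


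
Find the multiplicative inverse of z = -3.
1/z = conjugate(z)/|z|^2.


|z|^2 = 9+0 = 9
1/z = (-3 - 0i)/9

1/z = -0.3333 + 0i


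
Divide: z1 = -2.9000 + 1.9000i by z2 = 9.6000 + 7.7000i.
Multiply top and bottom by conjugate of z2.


Conjugate of z2 = 9.6000 - 7.7000i
Numerator: (-2.9000 + 1.9000i)(9.6000 - 7.7000i) = -13.2100 + 40.5700i
Denominator: 9.6^2 + 7.7^2 = 151.45
Result = (-13.2100 + 40.5700i)/151.45

-0.0872 + 0.2679i


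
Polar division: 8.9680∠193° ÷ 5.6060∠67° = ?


r = 8.9680 / 5.6060 = 1.5997
theta = 193° - 67° = 126° = 126° (mod 360)

1.5997 cis(126°)


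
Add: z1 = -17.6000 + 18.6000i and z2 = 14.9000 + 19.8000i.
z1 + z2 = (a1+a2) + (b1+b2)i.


Real: -17.6 + 14.9 = -2.7
Imag: 18.6 + 19.8 = 38.4

-2.7000 + 38.4000i


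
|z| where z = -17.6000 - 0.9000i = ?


|z| = sqrt((-17.6)^2 + (-0.9)^2) = sqrt(309.76 + 0.81) = sqrt(310.57) = 17.6230

|z| = 17.6230


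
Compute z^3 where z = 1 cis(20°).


r^3 = 1^3 = 1
n*theta = 3*20° = 60° = 60° (mod 360)
a = 1*cos(60°) = 0.5000
b = 1*sin(60°) = 0.8660

1 cis(60°) = 0.5000 + 0.8660i


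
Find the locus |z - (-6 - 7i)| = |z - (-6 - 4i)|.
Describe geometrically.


Equal distances means the locus is the perpendicular bisector of z1 and z2.
Midpoint = ((-6+(-6))/2, (-7+(-4))/2) = (-6.0000, -5.5000)

Perpendicular bisector through (-6.0000, -5.5000)


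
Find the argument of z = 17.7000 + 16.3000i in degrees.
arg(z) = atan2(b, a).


Re = 17.7, Im = 16.3
arg = atan2(16.3, 17.7) = 42.6421 degrees

arg(z) = 42.6421 degrees


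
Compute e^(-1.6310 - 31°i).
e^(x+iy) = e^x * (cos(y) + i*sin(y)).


e^-1.6310 = 0.1957
cos(-31°) = 0.8572
sin(-31°) = -0.515
Real = 0.1957*0.8572 = 0.1678
Imag = 0.1957*(-0.515) = -0.1008

0.1678 - 0.1008i


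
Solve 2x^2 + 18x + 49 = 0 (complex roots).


disc = 18^2 - 4*2*49 = 324 - 392 = -68
sqrt(|disc|) = sqrt(68) = 8.2462
Real part = -18/(2*2) = -4.5000
Imag part = 8.2462/(2*2) = 2.0616

-4.5000 ± 2.0616i


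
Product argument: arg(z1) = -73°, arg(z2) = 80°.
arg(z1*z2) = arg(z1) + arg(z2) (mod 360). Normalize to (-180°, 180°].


arg(z1*z2) = -73° + 80° = 7°
Normalized to (-180°, 180°]: 7°

7°


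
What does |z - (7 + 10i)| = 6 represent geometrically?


|z - z0| = r is a circle with center z0 and radius r.
Center = (7, 10), radius = 6

Circle with center (7, 10) and radius 6


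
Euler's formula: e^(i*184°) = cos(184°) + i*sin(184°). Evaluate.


cos(184°) = -0.9976
sin(184°) = -0.0698

e^(i*184°) = -0.9976 - 0.0698i


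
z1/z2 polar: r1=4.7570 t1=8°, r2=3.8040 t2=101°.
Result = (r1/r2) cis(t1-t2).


r = 4.7570 / 3.8040 = 1.2505
theta = 8° - 101° = -93° = 267° (mod 360)

1.2505 cis(267°)


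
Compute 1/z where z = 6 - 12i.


|z|^2 = 36+144 = 180
1/z = (6 + 12i)/180

1/z = 0.0333 + 0.0667i


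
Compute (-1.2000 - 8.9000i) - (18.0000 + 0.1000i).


Real: -1.2 - 18 = -19.2
Imag: -8.9 - 0.1 = -9

-19.2000 - 9.0000i


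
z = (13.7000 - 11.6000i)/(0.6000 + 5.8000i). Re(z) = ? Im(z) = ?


Multiply by conjugate: (13.7000 - 11.6000i)(0.6000 - 5.8000i) / (0.6^2 + 5.8^2)
Numerator real = 13.7*0.6 - (11.6)*5.8 = -59.06
Numerator imag = -11.6*0.6 - 13.7*5.8 = -86.42
Denominator = 34
Re(z) = -59.06/34 = -1.7371
Im(z) = -86.42/34 = -2.5418

Re(z) = -1.7371, Im(z) = -2.5418


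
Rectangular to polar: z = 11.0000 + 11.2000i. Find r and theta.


r = sqrt(121+125.44) = sqrt(246.44) = 15.6984
theta = atan2(11.2, 11) = 45.5162 degrees

r = 15.6984, theta = 45.5162 degrees


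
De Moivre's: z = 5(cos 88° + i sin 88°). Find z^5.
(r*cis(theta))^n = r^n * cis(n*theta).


r^5 = 5^5 = 3125
n*theta = 5*88° = 440° = 80° (mod 360)
a = 3125*cos(80°) = 542.6506
b = 3125*sin(80°) = 3077.5242

3125 cis(80°) = 542.6506 + 3077.5242i


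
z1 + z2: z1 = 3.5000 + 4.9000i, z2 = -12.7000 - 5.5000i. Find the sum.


Real: 3.5 - 12.7 = -9.2
Imag: 4.9 - 5.5 = -0.6

-9.2000 - 0.6000i


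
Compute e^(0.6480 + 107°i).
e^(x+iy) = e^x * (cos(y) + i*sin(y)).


e^0.6480 = 1.9117
cos(107°) = -0.29237
sin(107°) = 0.9563
Real = 1.9117*(-0.29237) = -0.5589
Imag = 1.9117*0.9563 = 1.8282

-0.5589 + 1.8282i


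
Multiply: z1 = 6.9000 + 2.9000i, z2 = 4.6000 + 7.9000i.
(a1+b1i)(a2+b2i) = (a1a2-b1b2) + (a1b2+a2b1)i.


Real = 6.9*4.6 - 2.9*7.9 = 31.74 - 22.91 = 8.83
Imag = 6.9*7.9 + 4.6*2.9 = 54.51 + 13.34 = 67.85

8.8300 + 67.8500i


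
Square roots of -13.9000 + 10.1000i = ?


|z| = sqrt(193.21+102.01) = 17.1820
sqrt((|z|+a)/2) = sqrt((17.1820+(-13.9))/2) = sqrt(1.6410) = 1.2810
sqrt((|z|-a)/2) = sqrt((17.1820-(-13.9))/2) = sqrt(15.5410) = 3.9422

±(1.2810 + 3.9422i) i.e. 1.2810 + 3.9422i and -1.2810 - 3.9422i


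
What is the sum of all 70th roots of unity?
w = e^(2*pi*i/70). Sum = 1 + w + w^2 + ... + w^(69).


The sum of all 70th roots of unity is 0.
Geometric series: (1 - w^70)/(1 - w) = (1-1)/(1-w) = 0 since w^70 = 1, w ≠ 1.
Alternatively: coefficient of z^69 in z^70 - 1 is 0.

0


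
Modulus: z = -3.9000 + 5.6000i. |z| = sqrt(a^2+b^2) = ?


|z| = sqrt((-3.9)^2 + 5.6^2) = sqrt(15.21 + 31.36) = sqrt(46.57) = 6.8242

|z| = 6.8242


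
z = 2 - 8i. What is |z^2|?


|z| = sqrt(4+64) = sqrt(68) = 8.2462
|z^2| = |z|^2 = (sqrt(68))^2 = 68

|z^2| = 68


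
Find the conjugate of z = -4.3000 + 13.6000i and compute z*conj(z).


z_bar = -4.3000 - 13.6000i
z*z_bar = (-4.3)^2 + 13.6^2 = 18.49 + 184.96 = 203.45

z_bar = -4.3000 - 13.6000i, z*z_bar = 203.45


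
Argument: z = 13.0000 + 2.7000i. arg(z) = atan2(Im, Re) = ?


Re = 13, Im = 2.7
arg = atan2(2.7, 13) = 11.7331 degrees

arg(z) = 11.7331 degrees


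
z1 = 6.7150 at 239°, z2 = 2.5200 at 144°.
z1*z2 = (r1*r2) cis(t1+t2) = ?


r = 6.7150 * 2.5200 = 16.9218
theta = 239° + 144° = 383° = 23° (mod 360)

16.9218 cis(23°)


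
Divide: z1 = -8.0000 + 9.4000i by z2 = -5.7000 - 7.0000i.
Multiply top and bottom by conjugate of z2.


Conjugate of z2 = -5.7000 + 7.0000i
Numerator: (-8.0000 + 9.4000i)(-5.7000 + 7.0000i) = -20.2000 - 109.5800i
Denominator: (-5.7)^2 + (-7)^2 = 81.49
Result = (-20.2000 - 109.5800i)/81.49

-0.2479 - 1.3447i


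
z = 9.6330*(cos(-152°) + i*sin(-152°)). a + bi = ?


a = 9.6330*cos(-152°) = 9.6330*(-0.882948) = -8.5054
b = 9.6330*sin(-152°) = 9.6330*(-0.46947) = -4.5224

-8.5054 - 4.5224i


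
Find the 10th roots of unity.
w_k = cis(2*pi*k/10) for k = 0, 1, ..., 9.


The 10th roots of unity are cis(360k/10°) for k=0..9
Angle step = 360/10 = 36°
Primitive root: cis(36°)
Primitive root = 0.8090 + 0.5878i

10 roots at angles: 0°, 36°, 72°, 108°, 144°, 180°, 216°, 252°, 288°, 324°


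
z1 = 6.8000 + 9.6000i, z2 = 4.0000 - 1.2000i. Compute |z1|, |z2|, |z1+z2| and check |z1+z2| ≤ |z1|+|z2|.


|z1| = sqrt(6.8^2 + 9.6^2) = sqrt(138.4) = 11.7644
|z2| = sqrt(4^2 + (-1.2)^2) = sqrt(17.44) = 4.1761
z1+z2 = 10.8000 + 8.4000i
|z1+z2| = sqrt(187.2) = 13.6821
|z1|+|z2| = 11.7644 + 4.1761 = 15.9405

|z1+z2| = 13.6821 ≤ |z1|+|z2| = 15.9405 (verified)


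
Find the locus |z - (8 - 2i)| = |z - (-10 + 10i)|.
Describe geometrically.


Equal distances means the locus is the perpendicular bisector of z1 and z2.
Midpoint = ((8+(-10))/2, (-2+10)/2) = (-1.0000, 4.0000)

Perpendicular bisector through (-1.0000, 4.0000)


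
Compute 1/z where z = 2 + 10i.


|z|^2 = 4+100 = 104
1/z = (2 - 10i)/104

1/z = 0.0192 - 0.0962i


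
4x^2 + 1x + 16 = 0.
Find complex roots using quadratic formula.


disc = 1^2 - 4*4*16 = 1 - 256 = -255
sqrt(|disc|) = sqrt(255) = 15.9687
Real part = -1/(2*4) = -0.1250
Imag part = 15.9687/(2*4) = 1.9961

-0.1250 ± 1.9961i


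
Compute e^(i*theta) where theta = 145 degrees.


cos(145°) = -0.8192
sin(145°) = 0.5736

e^(i*145°) = -0.8192 + 0.5736i


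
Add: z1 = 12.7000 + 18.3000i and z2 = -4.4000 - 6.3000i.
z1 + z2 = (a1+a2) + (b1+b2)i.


Real: 12.7 - 4.4 = 8.3
Imag: 18.3 - 6.3 = 12

8.3000 + 12.0000i


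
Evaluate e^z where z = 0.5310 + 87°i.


e^0.5310 = 1.7006
cos(87°) = 0.05234
sin(87°) = 0.99863
Real = 1.7006*0.05234 = 0.0890
Imag = 1.7006*0.99863 = 1.6983

0.0890 + 1.6983i


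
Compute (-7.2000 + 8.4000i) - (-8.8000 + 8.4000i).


Real: -7.2 + 8.8 = 1.6
Imag: 8.4 - 8.4 = 0

1.6000


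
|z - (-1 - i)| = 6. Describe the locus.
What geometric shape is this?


|z - z0| = r is a circle with center z0 and radius r.
Center = (-1, -1), radius = 6

Circle with center (-1, -1) and radius 6


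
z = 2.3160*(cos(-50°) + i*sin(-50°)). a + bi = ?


a = 2.3160*cos(-50°) = 2.3160*0.6428 = 1.4887
b = 2.3160*sin(-50°) = 2.3160*(-0.766044) = -1.7742

1.4887 - 1.7742i


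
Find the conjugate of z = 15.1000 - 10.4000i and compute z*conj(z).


z_bar = 15.1000 + 10.4000i
z*z_bar = 15.1^2 + (-10.4)^2 = 228.01 + 108.16 = 336.17

z_bar = 15.1000 + 10.4000i, z*z_bar = 336.17


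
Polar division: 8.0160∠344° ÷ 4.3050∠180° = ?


r = 8.0160 / 4.3050 = 1.8620
theta = 344° - 180° = 164° = 164° (mod 360)

1.8620 cis(164°)


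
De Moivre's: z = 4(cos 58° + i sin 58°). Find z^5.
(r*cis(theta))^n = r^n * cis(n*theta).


r^5 = 4^5 = 1024
n*theta = 5*58° = 290° = 290° (mod 360)
a = 1024*cos(290°) = 350.2286
b = 1024*sin(290°) = -962.2452

1024 cis(290°) = 350.2286 - 962.2452i


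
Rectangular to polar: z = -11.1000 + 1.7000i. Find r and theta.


r = sqrt(123.21+2.89) = sqrt(126.1) = 11.2294
theta = atan2(1.7, -11.1) = 171.2926 degrees

r = 11.2294, theta = 171.2926 degrees


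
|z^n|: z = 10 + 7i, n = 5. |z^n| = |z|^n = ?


|z| = sqrt(100+49) = sqrt(149) = 12.2066
|z^5| = |z|^5 = (sqrt(149))^5 = 149^2 * sqrt(149) = 22201*sqrt(149)

|z^5| = 22201*sqrt(149) ≈ 270997.7412


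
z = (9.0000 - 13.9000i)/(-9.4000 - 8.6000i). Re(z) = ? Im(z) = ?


Multiply by conjugate: (9.0000 - 13.9000i)(-9.4000 + 8.6000i) / ((-9.4)^2 + (-8.6)^2)
Numerator real = 9*(-9.4) - (13.9)*(-8.6) = 34.94
Numerator imag = -13.9*(-9.4) - 9*(-8.6) = 208.06
Denominator = 162.32
Re(z) = 34.94/162.32 = 0.2153
Im(z) = 208.06/162.32 = 1.2818

Re(z) = 0.2153, Im(z) = 1.2818


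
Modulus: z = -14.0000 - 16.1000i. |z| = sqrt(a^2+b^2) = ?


|z| = sqrt((-14)^2 + (-16.1)^2) = sqrt(196 + 259.21) = sqrt(455.21) = 21.3357

|z| = 21.3357


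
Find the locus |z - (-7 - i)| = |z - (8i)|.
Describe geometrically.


Equal distances means the locus is the perpendicular bisector of z1 and z2.
Midpoint = ((-7+0)/2, (-1+8)/2) = (-3.5000, 3.5000)

Perpendicular bisector through (-3.5000, 3.5000)


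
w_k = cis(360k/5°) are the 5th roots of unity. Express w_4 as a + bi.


Angle = 360*4/5 = 288°
a = cos(288°) = 0.3090
b = sin(288°) = -0.9511

0.3090 - 0.9511i


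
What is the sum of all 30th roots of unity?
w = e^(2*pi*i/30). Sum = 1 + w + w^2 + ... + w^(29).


The sum of all 30th roots of unity is 0.
Geometric series: (1 - w^30)/(1 - w) = (1-1)/(1-w) = 0 since w^30 = 1, w ≠ 1.
Alternatively: coefficient of z^29 in z^30 - 1 is 0.

0


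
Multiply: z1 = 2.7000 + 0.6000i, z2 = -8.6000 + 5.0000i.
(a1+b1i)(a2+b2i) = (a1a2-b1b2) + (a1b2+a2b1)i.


Real = 2.7*(-8.6) - 0.6*5 = -23.22 - 3 = -26.22
Imag = 2.7*5 - (8.6)*0.6 = 13.5 - (5.16) = 8.34

-26.2200 + 8.3400i


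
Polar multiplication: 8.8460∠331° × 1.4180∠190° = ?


r = 8.8460 * 1.4180 = 12.5436
theta = 331° + 190° = 521° = 161° (mod 360)

12.5436 cis(161°)


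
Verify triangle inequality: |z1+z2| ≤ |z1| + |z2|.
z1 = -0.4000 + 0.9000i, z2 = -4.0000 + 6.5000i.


|z1| = sqrt((-0.4)^2 + 0.9^2) = sqrt(0.97) = 0.9849
|z2| = sqrt((-4)^2 + 6.5^2) = sqrt(58.25) = 7.6322
z1+z2 = -4.4000 + 7.4000i
|z1+z2| = sqrt(74.12) = 8.6093
|z1|+|z2| = 0.9849 + 7.6322 = 8.6171

|z1+z2| = 8.6093 ≤ |z1|+|z2| = 8.6171 (verified)


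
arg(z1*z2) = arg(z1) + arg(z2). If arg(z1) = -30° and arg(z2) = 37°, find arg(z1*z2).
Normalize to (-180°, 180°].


arg(z1*z2) = -30° + 37° = 7°
Normalized to (-180°, 180°]: 7°

7°


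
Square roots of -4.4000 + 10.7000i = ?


|z| = sqrt(19.36+114.49) = 11.5694
sqrt((|z|+a)/2) = sqrt((11.5694+(-4.4))/2) = sqrt(3.5847) = 1.8933
sqrt((|z|-a)/2) = sqrt((11.5694-(-4.4))/2) = sqrt(7.9847) = 2.8257

±(1.8933 + 2.8257i) i.e. 1.8933 + 2.8257i and -1.8933 - 2.8257i


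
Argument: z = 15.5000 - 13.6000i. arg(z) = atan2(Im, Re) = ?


Re = 15.5, Im = -13.6
arg = atan2(-13.6, 15.5) = -41.2643 degrees

arg(z) = -41.2643 degrees


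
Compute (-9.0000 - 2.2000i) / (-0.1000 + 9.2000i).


Conjugate of z2 = -0.1000 - 9.2000i
Numerator: (-9.0000 - 2.2000i)(-0.1000 - 9.2000i) = -19.3400 + 83.0200i
Denominator: (-0.1)^2 + 9.2^2 = 84.65
Result = (-19.3400 + 83.0200i)/84.65

-0.2285 + 0.9807i


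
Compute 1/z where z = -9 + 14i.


|z|^2 = 81+196 = 277
1/z = (-9 - 14i)/277

1/z = -0.0325 - 0.0505i


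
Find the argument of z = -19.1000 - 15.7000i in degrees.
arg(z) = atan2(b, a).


Re = -19.1, Im = -15.7
arg = atan2(-15.7, -19.1) = -140.5802 degrees

arg(z) = -140.5802 degrees


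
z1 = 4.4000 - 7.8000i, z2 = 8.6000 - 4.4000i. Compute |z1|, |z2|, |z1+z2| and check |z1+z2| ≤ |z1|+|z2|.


|z1| = sqrt(4.4^2 + (-7.8)^2) = sqrt(80.2) = 8.9554
|z2| = sqrt(8.6^2 + (-4.4)^2) = sqrt(93.32) = 9.6602
z1+z2 = 13.0000 - 12.2000i
|z1+z2| = sqrt(317.84) = 17.8281
|z1|+|z2| = 8.9554 + 9.6602 = 18.6156

|z1+z2| = 17.8281 ≤ |z1|+|z2| = 18.6156 (verified)


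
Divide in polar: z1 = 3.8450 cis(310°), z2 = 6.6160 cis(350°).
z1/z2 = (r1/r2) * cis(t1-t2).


r = 3.8450 / 6.6160 = 0.5812
theta = 310° - 350° = -40° = 320° (mod 360)

0.5812 cis(320°)


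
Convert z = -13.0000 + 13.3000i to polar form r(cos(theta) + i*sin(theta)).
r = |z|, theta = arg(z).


r = sqrt(169+176.89) = sqrt(345.89) = 18.5981
theta = atan2(13.3, -13) = 134.3465 degrees

r = 18.5981, theta = 134.3465 degrees


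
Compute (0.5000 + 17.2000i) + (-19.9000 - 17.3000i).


Real: 0.5 - 19.9 = -19.4
Imag: 17.2 - 17.3 = -0.1

-19.4000 - 0.1000i


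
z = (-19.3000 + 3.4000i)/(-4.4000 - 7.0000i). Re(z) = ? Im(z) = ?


Multiply by conjugate: (-19.3000 + 3.4000i)(-4.4000 + 7.0000i) / ((-4.4)^2 + (-7)^2)
Numerator real = -19.3*(-4.4) + 3.4*(-7) = 61.12
Numerator imag = 3.4*(-4.4) - (-19.3)*(-7) = -150.06
Denominator = 68.36
Re(z) = 61.12/68.36 = 0.8941
Im(z) = -150.06/68.36 = -2.1951

Re(z) = 0.8941, Im(z) = -2.1951


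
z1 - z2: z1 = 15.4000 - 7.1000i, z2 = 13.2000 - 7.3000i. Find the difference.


Real: 15.4 - 13.2 = 2.2
Imag: -7.1 + 7.3 = 0.2

2.2000 + 0.2000i


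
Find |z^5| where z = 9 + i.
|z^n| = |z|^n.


|z| = sqrt(81+1) = sqrt(82) = 9.0554
|z^5| = |z|^5 = (sqrt(82))^5 = 82^2 * sqrt(82) = 6724*sqrt(82)

|z^5| = 6724*sqrt(82) ≈ 60888.4097


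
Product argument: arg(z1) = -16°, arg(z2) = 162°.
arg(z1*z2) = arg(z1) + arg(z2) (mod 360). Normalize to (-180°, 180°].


arg(z1*z2) = -16° + 162° = 146°
Normalized to (-180°, 180°]: 146°

146°


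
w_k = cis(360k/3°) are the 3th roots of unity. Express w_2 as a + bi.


Angle = 360*2/3 = 240°
a = cos(240°) = -0.5000
b = sin(240°) = -0.8660

-0.5000 - 0.8660i


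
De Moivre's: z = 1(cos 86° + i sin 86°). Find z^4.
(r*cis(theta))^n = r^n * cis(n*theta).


r^4 = 1^4 = 1
n*theta = 4*86° = 344° = 344° (mod 360)
a = 1*cos(344°) = 0.9613
b = 1*sin(344°) = -0.2756

1 cis(344°) = 0.9613 - 0.2756i


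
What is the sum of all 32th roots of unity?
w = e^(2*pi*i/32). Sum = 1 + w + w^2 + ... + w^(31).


The sum of all 32th roots of unity is 0.
Geometric series: (1 - w^32)/(1 - w) = (1-1)/(1-w) = 0 since w^32 = 1, w ≠ 1.
Alternatively: coefficient of z^31 in z^32 - 1 is 0.

0


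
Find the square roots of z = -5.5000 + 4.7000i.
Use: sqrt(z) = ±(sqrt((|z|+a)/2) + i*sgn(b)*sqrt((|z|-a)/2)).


|z| = sqrt(30.25+22.09) = 7.2346
sqrt((|z|+a)/2) = sqrt((7.2346+(-5.5))/2) = sqrt(0.8673) = 0.9313
sqrt((|z|-a)/2) = sqrt((7.2346-(-5.5))/2) = sqrt(6.3673) = 2.5234

±(0.9313 + 2.5234i) i.e. 0.9313 + 2.5234i and -0.9313 - 2.5234i


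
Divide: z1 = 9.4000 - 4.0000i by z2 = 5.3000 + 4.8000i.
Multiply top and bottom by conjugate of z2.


Conjugate of z2 = 5.3000 - 4.8000i
Numerator: (9.4000 - 4.0000i)(5.3000 - 4.8000i) = 30.6200 - 66.3200i
Denominator: 5.3^2 + 4.8^2 = 51.13
Result = (30.6200 - 66.3200i)/51.13

0.5989 - 1.2971i


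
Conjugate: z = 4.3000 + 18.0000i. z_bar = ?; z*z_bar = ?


z_bar = 4.3000 - 18.0000i
z*z_bar = 4.3^2 + 18^2 = 18.49 + 324 = 342.49

z_bar = 4.3000 - 18.0000i, z*z_bar = 342.49


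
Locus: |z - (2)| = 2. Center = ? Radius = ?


|z - z0| = r is a circle with center z0 and radius r.
Center = (2, 0), radius = 2

Circle with center (2, 0) and radius 2


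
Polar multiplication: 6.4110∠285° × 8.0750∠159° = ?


r = 6.4110 * 8.0750 = 51.7688
theta = 285° + 159° = 444° = 84° (mod 360)

51.7688 cis(84°)


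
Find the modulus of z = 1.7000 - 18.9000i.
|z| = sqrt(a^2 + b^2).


|z| = sqrt(1.7^2 + (-18.9)^2) = sqrt(2.89 + 357.21) = sqrt(360.1) = 18.9763

|z| = 18.9763


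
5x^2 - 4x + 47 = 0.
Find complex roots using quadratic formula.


disc = (-4)^2 - 4*5*47 = 16 - 940 = -924
sqrt(|disc|) = sqrt(924) = 30.3974
Real part = 4/(2*5) = 0.4000
Imag part = 30.3974/(2*5) = 3.0397

0.4000 ± 3.0397i


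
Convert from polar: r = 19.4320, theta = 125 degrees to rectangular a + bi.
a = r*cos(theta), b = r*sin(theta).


a = 19.4320*cos(125°) = 19.4320*(-0.573576) = -11.1457
b = 19.4320*sin(125°) = 19.4320*0.819152 = 15.9178

-11.1457 + 15.9178i


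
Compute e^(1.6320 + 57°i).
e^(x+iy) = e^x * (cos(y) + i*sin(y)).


e^1.6320 = 5.1141
cos(57°) = 0.54464
sin(57°) = 0.83867
Real = 5.1141*0.54464 = 2.7853
Imag = 5.1141*0.83867 = 4.2890

2.7853 + 4.2890i


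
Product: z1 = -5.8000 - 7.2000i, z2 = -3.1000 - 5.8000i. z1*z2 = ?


Real = -5.8*(-3.1) - (-7.2)*(-5.8) = 17.98 - 41.76 = -23.78
Imag = -5.8*(-5.8) - (3.1)*(-7.2) = 33.64 + 22.32 = 55.96

-23.7800 + 55.9600i


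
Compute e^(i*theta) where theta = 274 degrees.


cos(274°) = 0.0698
sin(274°) = -0.9976

e^(i*274°) = 0.0698 - 0.9976i


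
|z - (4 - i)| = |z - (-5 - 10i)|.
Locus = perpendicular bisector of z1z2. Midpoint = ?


Equal distances means the locus is the perpendicular bisector of z1 and z2.
Midpoint = ((4+(-5))/2, (-1+(-10))/2) = (-0.5000, -5.5000)

Perpendicular bisector through (-0.5000, -5.5000)


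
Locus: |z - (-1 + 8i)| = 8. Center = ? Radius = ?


|z - z0| = r is a circle with center z0 and radius r.
Center = (-1, 8), radius = 8

Circle with center (-1, 8) and radius 8


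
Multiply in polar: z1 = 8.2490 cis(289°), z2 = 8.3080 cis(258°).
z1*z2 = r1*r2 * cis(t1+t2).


r = 8.2490 * 8.3080 = 68.5327
theta = 289° + 258° = 547° = 187° (mod 360)

68.5327 cis(187°)


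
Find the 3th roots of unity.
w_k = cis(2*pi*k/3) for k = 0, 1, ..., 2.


The 3th roots of unity are cis(360k/3°) for k=0..2
Angle step = 360/3 = 120°
Primitive root: cis(120°)
Primitive root = -0.5000 + 0.8660i

3 roots at angles: 0°, 120°, 240°


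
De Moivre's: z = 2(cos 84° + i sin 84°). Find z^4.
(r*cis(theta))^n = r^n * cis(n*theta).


r^4 = 2^4 = 16
n*theta = 4*84° = 336° = 336° (mod 360)
a = 16*cos(336°) = 14.6167
b = 16*sin(336°) = -6.5078

16 cis(336°) = 14.6167 - 6.5078i


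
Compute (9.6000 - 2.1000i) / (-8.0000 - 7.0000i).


Conjugate of z2 = -8.0000 + 7.0000i
Numerator: (9.6000 - 2.1000i)(-8.0000 + 7.0000i) = -62.1000 + 84.0000i
Denominator: (-8)^2 + (-7)^2 = 113
Result = (-62.1000 + 84.0000i)/113

-0.5496 + 0.7434i


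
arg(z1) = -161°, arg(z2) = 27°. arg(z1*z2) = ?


arg(z1*z2) = -161° + 27° = -134°
Normalized to (-180°, 180°]: -134°

-134°


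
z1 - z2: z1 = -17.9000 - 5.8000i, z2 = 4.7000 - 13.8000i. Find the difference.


Real: -17.9 - 4.7 = -22.6
Imag: -5.8 + 13.8 = 8

-22.6000 + 8.0000i


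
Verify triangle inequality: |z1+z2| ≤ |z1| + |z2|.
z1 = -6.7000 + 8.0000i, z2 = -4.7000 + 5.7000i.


|z1| = sqrt((-6.7)^2 + 8^2) = sqrt(108.89) = 10.4350
|z2| = sqrt((-4.7)^2 + 5.7^2) = sqrt(54.58) = 7.3878
z1+z2 = -11.4000 + 13.7000i
|z1+z2| = sqrt(317.65) = 17.8227
|z1|+|z2| = 10.4350 + 7.3878 = 17.8228

|z1+z2| = 17.8227 ≤ |z1|+|z2| = 17.8228 (verified)


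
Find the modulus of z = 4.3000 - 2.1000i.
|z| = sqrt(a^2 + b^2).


|z| = sqrt(4.3^2 + (-2.1)^2) = sqrt(18.49 + 4.41) = sqrt(22.9) = 4.7854

|z| = 4.7854


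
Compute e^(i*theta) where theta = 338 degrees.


cos(338°) = 0.9272
sin(338°) = -0.3746

e^(i*338°) = 0.9272 - 0.3746i


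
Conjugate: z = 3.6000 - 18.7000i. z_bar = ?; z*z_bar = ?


z_bar = 3.6000 + 18.7000i
z*z_bar = 3.6^2 + (-18.7)^2 = 12.96 + 349.69 = 362.65

z_bar = 3.6000 + 18.7000i, z*z_bar = 362.65


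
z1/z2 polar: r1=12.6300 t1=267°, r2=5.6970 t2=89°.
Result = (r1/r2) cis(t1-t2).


r = 12.6300 / 5.6970 = 2.2170
theta = 267° - 89° = 178° = 178° (mod 360)

2.2170 cis(178°)


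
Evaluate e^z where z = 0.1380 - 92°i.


e^0.1380 = 1.1480
cos(-92°) = -0.0349
sin(-92°) = -0.9994
Real = 1.1480*(-0.0349) = -0.0401
Imag = 1.1480*(-0.9994) = -1.1473

-0.0401 - 1.1473i


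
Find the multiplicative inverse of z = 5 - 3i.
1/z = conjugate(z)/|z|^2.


|z|^2 = 25+9 = 34
1/z = (5 + 3i)/34

1/z = 0.1471 + 0.0882i


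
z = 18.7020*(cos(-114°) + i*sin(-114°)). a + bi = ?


a = 18.7020*cos(-114°) = 18.7020*(-0.406737) = -7.6068
b = 18.7020*sin(-114°) = 18.7020*(-0.913545) = -17.0851

-7.6068 - 17.0851i


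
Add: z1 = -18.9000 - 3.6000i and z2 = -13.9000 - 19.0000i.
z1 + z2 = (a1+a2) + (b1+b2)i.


Real: -18.9 - 13.9 = -32.8
Imag: -3.6 - 19 = -22.6

-32.8000 - 22.6000i


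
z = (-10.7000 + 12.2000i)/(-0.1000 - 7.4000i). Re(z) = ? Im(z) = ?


Multiply by conjugate: (-10.7000 + 12.2000i)(-0.1000 + 7.4000i) / ((-0.1)^2 + (-7.4)^2)
Numerator real = -10.7*(-0.1) + 12.2*(-7.4) = -89.21
Numerator imag = 12.2*(-0.1) - (-10.7)*(-7.4) = -80.4
Denominator = 54.77
Re(z) = -89.21/54.77 = -1.6288
Im(z) = -80.4/54.77 = -1.4680

Re(z) = -1.6288, Im(z) = -1.4680


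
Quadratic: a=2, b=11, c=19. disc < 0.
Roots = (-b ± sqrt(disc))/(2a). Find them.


disc = 11^2 - 4*2*19 = 121 - 152 = -31
sqrt(|disc|) = sqrt(31) = 5.5678
Real part = -11/(2*2) = -2.7500
Imag part = 5.5678/(2*2) = 1.3919

-2.7500 ± 1.3919i


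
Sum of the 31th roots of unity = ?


The sum of all 31th roots of unity is 0.
Geometric series: (1 - w^31)/(1 - w) = (1-1)/(1-w) = 0 since w^31 = 1, w ≠ 1.
Alternatively: coefficient of z^30 in z^31 - 1 is 0.

0


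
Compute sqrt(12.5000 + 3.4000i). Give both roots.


|z| = sqrt(156.25+11.56) = 12.9541
sqrt((|z|+a)/2) = sqrt((12.9541+12.5)/2) = sqrt(12.7271) = 3.5675
sqrt((|z|-a)/2) = sqrt((12.9541-12.5)/2) = sqrt(0.2271) = 0.4765

±(3.5675 + 0.4765i) i.e. 3.5675 + 0.4765i and -3.5675 - 0.4765i


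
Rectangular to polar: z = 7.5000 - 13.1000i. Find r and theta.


r = sqrt(56.25+171.61) = sqrt(227.86) = 15.0950
theta = atan2(-13.1, 7.5) = -60.2080 degrees

r = 15.0950, theta = -60.2080 degrees


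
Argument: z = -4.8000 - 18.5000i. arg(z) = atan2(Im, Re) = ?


Re = -4.8, Im = -18.5
arg = atan2(-18.5, -4.8) = -104.5452 degrees

arg(z) = -104.5452 degrees


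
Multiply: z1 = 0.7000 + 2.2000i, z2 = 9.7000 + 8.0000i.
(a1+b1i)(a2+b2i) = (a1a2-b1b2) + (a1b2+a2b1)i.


Real = 0.7*9.7 - 2.2*8 = 6.79 - 17.6 = -10.81
Imag = 0.7*8 + 9.7*2.2 = 5.6 + 21.34 = 26.94

-10.8100 + 26.9400i


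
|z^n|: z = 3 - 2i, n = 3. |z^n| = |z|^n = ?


|z| = sqrt(9+4) = sqrt(13) = 3.6056
|z^3| = |z|^3 = (sqrt(13))^3 = 13*sqrt(13)

|z^3| = 13*sqrt(13) ≈ 46.8722


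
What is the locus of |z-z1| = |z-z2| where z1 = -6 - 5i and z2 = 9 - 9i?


Equal distances means the locus is the perpendicular bisector of z1 and z2.
Midpoint = ((-6+9)/2, (-5+(-9))/2) = (1.5000, -7.0000)

Perpendicular bisector through (1.5000, -7.0000)


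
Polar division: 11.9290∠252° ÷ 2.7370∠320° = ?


r = 11.9290 / 2.7370 = 4.3584
theta = 252° - 320° = -68° = 292° (mod 360)

4.3584 cis(292°)


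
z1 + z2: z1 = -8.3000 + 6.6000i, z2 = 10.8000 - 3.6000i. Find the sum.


Real: -8.3 + 10.8 = 2.5
Imag: 6.6 - 3.6 = 3

2.5000 + 3.0000i


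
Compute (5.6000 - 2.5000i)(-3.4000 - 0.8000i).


Real = 5.6*(-3.4) - (-2.5)*(-0.8) = -19.04 - 2 = -21.04
Imag = 5.6*(-0.8) - (3.4)*(-2.5) = -4.48 + 8.5 = 4.02

-21.0400 + 4.0200i


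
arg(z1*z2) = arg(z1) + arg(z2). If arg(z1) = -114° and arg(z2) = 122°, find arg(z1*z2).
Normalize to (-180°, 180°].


arg(z1*z2) = -114° + 122° = 8°
Normalized to (-180°, 180°]: 8°

8°


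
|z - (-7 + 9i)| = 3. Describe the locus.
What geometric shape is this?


|z - z0| = r is a circle with center z0 and radius r.
Center = (-7, 9), radius = 3

Circle with center (-7, 9) and radius 3


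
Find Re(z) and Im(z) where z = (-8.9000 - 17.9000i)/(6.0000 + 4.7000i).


Multiply by conjugate: (-8.9000 - 17.9000i)(6.0000 - 4.7000i) / (6^2 + 4.7^2)
Numerator real = -8.9*6 - (17.9)*4.7 = -137.53
Numerator imag = -17.9*6 - (-8.9)*4.7 = -65.57
Denominator = 58.09
Re(z) = -137.53/58.09 = -2.3675
Im(z) = -65.57/58.09 = -1.1288

Re(z) = -2.3675, Im(z) = -1.1288


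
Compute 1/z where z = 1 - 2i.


|z|^2 = 1+4 = 5
1/z = (1 + 2i)/5

1/z = 0.2000 + 0.4000i


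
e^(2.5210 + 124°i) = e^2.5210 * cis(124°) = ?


e^2.5210 = 12.4410
cos(124°) = -0.55919
sin(124°) = 0.82904
Real = 12.4410*(-0.55919) = -6.9569
Imag = 12.4410*0.82904 = 10.3141

-6.9569 + 10.3141i


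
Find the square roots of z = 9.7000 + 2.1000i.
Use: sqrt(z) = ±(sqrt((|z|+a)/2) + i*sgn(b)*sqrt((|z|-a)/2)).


|z| = sqrt(94.09+4.41) = 9.9247
sqrt((|z|+a)/2) = sqrt((9.9247+9.7)/2) = sqrt(9.8124) = 3.1325
sqrt((|z|-a)/2) = sqrt((9.9247-9.7)/2) = sqrt(0.1124) = 0.3352

±(3.1325 + 0.3352i) i.e. 3.1325 + 0.3352i and -3.1325 - 0.3352i


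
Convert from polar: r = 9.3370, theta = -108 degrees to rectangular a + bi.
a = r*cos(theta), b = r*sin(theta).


a = 9.3370*cos(-108°) = 9.3370*(-0.30902) = -2.8853
b = 9.3370*sin(-108°) = 9.3370*(-0.95106) = -8.8800

-2.8853 - 8.8800i


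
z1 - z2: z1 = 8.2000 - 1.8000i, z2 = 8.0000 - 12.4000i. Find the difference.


Real: 8.2 - 8 = 0.2
Imag: -1.8 + 12.4 = 10.6

0.2000 + 10.6000i


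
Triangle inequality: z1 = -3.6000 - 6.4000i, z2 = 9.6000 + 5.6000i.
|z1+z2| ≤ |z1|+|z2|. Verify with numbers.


|z1| = sqrt((-3.6)^2 + (-6.4)^2) = sqrt(53.92) = 7.3430
|z2| = sqrt(9.6^2 + 5.6^2) = sqrt(123.52) = 11.1140
z1+z2 = 6.0000 - 0.8000i
|z1+z2| = sqrt(36.64) = 6.0531
|z1|+|z2| = 7.3430 + 11.1140 = 18.4570

|z1+z2| = 6.0531 ≤ |z1|+|z2| = 18.4570 (verified)


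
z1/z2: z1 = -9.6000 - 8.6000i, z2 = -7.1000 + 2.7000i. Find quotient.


Conjugate of z2 = -7.1000 - 2.7000i
Numerator: (-9.6000 - 8.6000i)(-7.1000 - 2.7000i) = 44.9400 + 86.9800i
Denominator: (-7.1)^2 + 2.7^2 = 57.7
Result = (44.9400 + 86.9800i)/57.7

0.7789 + 1.5075i


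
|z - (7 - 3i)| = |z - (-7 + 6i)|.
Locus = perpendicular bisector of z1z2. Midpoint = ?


Equal distances means the locus is the perpendicular bisector of z1 and z2.
Midpoint = ((7+(-7))/2, (-3+6)/2) = (0, 1.5000)

Perpendicular bisector through (0, 1.5000)


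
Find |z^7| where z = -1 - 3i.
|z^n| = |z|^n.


|z| = sqrt(1+9) = sqrt(10) = 3.1623
|z^7| = |z|^7 = (sqrt(10))^7 = 10^3 * sqrt(10) = 1000*sqrt(10)

|z^7| = 1000*sqrt(10) ≈ 3162.2777


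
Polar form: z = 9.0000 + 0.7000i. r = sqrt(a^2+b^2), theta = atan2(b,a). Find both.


r = sqrt(81+0.49) = sqrt(81.49) = 9.0272
theta = atan2(0.7, 9) = 4.4474 degrees

r = 9.0272, theta = 4.4474 degrees


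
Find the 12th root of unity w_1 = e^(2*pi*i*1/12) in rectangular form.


Angle = 360*1/12 = 30°
a = cos(30°) = 0.8660
b = sin(30°) = 0.5000

0.8660 + 0.5000i


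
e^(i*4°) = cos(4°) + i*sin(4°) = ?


cos(4°) = 0.9976
sin(4°) = 0.0698

e^(i*4°) = 0.9976 + 0.0698i


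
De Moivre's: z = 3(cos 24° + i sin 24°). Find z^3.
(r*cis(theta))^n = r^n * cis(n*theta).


r^3 = 3^3 = 27
n*theta = 3*24° = 72° = 72° (mod 360)
a = 27*cos(72°) = 8.3435
b = 27*sin(72°) = 25.6785

27 cis(72°) = 8.3435 + 25.6785i


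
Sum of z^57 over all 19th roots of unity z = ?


The roots are w_k = w^k with w = e^(2*pi*i/19), and (w^k)^57 = (w^57)^k.
So S = 1 + u + u^2 + ... + u^(18) with u = w^57.
57 = 3*19 + 0, so 57 is a multiple of 19 and u = (w^19)^3 = 1.
Every one of the 19 terms equals 1: S = 19

S = 19


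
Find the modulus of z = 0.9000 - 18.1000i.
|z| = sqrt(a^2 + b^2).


|z| = sqrt(0.9^2 + (-18.1)^2) = sqrt(0.81 + 327.61) = sqrt(328.42) = 18.1224

|z| = 18.1224


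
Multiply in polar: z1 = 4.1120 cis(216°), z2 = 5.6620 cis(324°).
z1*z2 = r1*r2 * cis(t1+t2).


r = 4.1120 * 5.6620 = 23.2821
theta = 216° + 324° = 540° = 180° (mod 360)

23.2821 cis(180°)


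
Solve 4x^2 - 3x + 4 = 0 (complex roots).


disc = (-3)^2 - 4*4*4 = 9 - 64 = -55
sqrt(|disc|) = sqrt(55) = 7.4162
Real part = 3/(2*4) = 0.3750
Imag part = 7.4162/(2*4) = 0.9270

0.3750 ± 0.9270i


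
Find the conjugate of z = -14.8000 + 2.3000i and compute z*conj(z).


z_bar = -14.8000 - 2.3000i
z*z_bar = (-14.8)^2 + 2.3^2 = 219.04 + 5.29 = 224.33

z_bar = -14.8000 - 2.3000i, z*z_bar = 224.33


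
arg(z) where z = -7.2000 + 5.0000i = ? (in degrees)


Re = -7.2, Im = 5
arg = atan2(5, -7.2) = 145.2222 degrees

arg(z) = 145.2222 degrees


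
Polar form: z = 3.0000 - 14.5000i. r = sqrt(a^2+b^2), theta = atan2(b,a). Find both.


r = sqrt(9+210.25) = sqrt(219.25) = 14.8071
theta = atan2(-14.5, 3) = -78.3106 degrees

r = 14.8071, theta = -78.3106 degrees


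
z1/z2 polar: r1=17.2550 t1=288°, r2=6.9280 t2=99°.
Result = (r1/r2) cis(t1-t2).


r = 17.2550 / 6.9280 = 2.4906
theta = 288° - 99° = 189° = 189° (mod 360)

2.4906 cis(189°)


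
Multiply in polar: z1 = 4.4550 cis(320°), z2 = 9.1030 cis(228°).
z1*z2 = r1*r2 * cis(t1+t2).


r = 4.4550 * 9.1030 = 40.5539
theta = 320° + 228° = 548° = 188° (mod 360)

40.5539 cis(188°)


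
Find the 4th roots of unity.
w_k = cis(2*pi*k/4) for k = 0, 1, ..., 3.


The 4th roots of unity are cis(360k/4°) for k=0..3
Angle step = 360/4 = 90°
Primitive root: cis(90°)
Primitive root = 0 + 1.0000i

4 roots at angles: 0°, 90°, 180°, 270°


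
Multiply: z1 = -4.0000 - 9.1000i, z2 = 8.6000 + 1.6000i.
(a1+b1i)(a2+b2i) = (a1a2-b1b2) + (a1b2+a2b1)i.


Real = -4*8.6 - (-9.1)*1.6 = -34.4 - (-14.56) = -19.84
Imag = -4*1.6 + 8.6*(-9.1) = -6.4 - (78.26) = -84.66

-19.8400 - 84.6600i


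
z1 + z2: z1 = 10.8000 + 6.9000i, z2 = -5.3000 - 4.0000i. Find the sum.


Real: 10.8 - 5.3 = 5.5
Imag: 6.9 - 4 = 2.9

5.5000 + 2.9000i


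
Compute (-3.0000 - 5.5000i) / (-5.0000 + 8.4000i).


Conjugate of z2 = -5.0000 - 8.4000i
Numerator: (-3.0000 - 5.5000i)(-5.0000 - 8.4000i) = -31.2000 + 52.7000i
Denominator: (-5)^2 + 8.4^2 = 95.56
Result = (-31.2000 + 52.7000i)/95.56

-0.3265 + 0.5515i


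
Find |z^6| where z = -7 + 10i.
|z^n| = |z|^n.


|z| = sqrt(49+100) = sqrt(149) = 12.2066
|z^6| = |z|^6 = (sqrt(149))^6 = 149^3 = 3307949

|z^6| = 3307949


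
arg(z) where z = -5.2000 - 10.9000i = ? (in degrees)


Re = -5.2, Im = -10.9
arg = atan2(-10.9, -5.2) = -115.5041 degrees

arg(z) = -115.5041 degrees


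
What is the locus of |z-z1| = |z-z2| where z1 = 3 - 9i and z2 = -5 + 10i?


Equal distances means the locus is the perpendicular bisector of z1 and z2.
Midpoint = ((3+(-5))/2, (-9+10)/2) = (-1.0000, 0.5000)

Perpendicular bisector through (-1.0000, 0.5000)


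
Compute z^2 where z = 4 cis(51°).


r^2 = 4^2 = 16
n*theta = 2*51° = 102° = 102° (mod 360)
a = 16*cos(102°) = -3.3266
b = 16*sin(102°) = 15.6504

16 cis(102°) = -3.3266 + 15.6504i


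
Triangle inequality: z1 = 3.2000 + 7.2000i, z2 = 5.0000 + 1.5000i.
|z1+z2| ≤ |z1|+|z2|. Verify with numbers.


|z1| = sqrt(3.2^2 + 7.2^2) = sqrt(62.08) = 7.8791
|z2| = sqrt(5^2 + 1.5^2) = sqrt(27.25) = 5.2202
z1+z2 = 8.2000 + 8.7000i
|z1+z2| = sqrt(142.93) = 11.9553
|z1|+|z2| = 7.8791 + 5.2202 = 13.0993

|z1+z2| = 11.9553 ≤ |z1|+|z2| = 13.0993 (verified)


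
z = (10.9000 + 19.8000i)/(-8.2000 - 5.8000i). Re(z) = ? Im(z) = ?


Multiply by conjugate: (10.9000 + 19.8000i)(-8.2000 + 5.8000i) / ((-8.2)^2 + (-5.8)^2)
Numerator real = 10.9*(-8.2) + 19.8*(-5.8) = -204.22
Numerator imag = 19.8*(-8.2) - 10.9*(-5.8) = -99.14
Denominator = 100.88
Re(z) = -204.22/100.88 = -2.0244
Im(z) = -99.14/100.88 = -0.9828

Re(z) = -2.0244, Im(z) = -0.9828


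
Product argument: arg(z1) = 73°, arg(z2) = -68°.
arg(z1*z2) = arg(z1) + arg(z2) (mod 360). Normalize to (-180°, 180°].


arg(z1*z2) = 73° - 68° = 5°
Normalized to (-180°, 180°]: 5°

5°


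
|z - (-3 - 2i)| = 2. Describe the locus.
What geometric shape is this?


|z - z0| = r is a circle with center z0 and radius r.
Center = (-3, -2), radius = 2

Circle with center (-3, -2) and radius 2


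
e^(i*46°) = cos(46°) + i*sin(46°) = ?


cos(46°) = 0.6947
sin(46°) = 0.7193

e^(i*46°) = 0.6947 + 0.7193i


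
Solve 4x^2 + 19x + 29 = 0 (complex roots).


disc = 19^2 - 4*4*29 = 361 - 464 = -103
sqrt(|disc|) = sqrt(103) = 10.1489
Real part = -19/(2*4) = -2.3750
Imag part = 10.1489/(2*4) = 1.2686

-2.3750 ± 1.2686i


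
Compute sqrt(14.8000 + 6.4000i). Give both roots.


|z| = sqrt(219.04+40.96) = 16.1245
sqrt((|z|+a)/2) = sqrt((16.1245+14.8)/2) = sqrt(15.4623) = 3.9322
sqrt((|z|-a)/2) = sqrt((16.1245-14.8)/2) = sqrt(0.6623) = 0.8138

±(3.9322 + 0.8138i) i.e. 3.9322 + 0.8138i and -3.9322 - 0.8138i


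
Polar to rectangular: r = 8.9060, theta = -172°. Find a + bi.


a = 8.9060*cos(-172°) = 8.9060*(-0.99027) = -8.8193
b = 8.9060*sin(-172°) = 8.9060*(-0.139173) = -1.2395

-8.8193 - 1.2395i


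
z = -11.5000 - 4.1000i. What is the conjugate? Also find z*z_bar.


z_bar = -11.5000 + 4.1000i
z*z_bar = (-11.5)^2 + (-4.1)^2 = 132.25 + 16.81 = 149.06

z_bar = -11.5000 + 4.1000i, z*z_bar = 149.06


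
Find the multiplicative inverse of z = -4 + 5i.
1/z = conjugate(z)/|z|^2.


|z|^2 = 16+25 = 41
1/z = (-4 - 5i)/41

1/z = -0.0976 - 0.1220i


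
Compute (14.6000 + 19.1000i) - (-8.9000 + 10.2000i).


Real: 14.6 + 8.9 = 23.5
Imag: 19.1 - 10.2 = 8.9

23.5000 + 8.9000i


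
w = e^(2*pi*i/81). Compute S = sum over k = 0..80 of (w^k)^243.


The roots are w_k = w^k with w = e^(2*pi*i/81), and (w^k)^243 = (w^243)^k.
So S = 1 + u + u^2 + ... + u^(80) with u = w^243.
243 = 3*81 + 0, so 243 is a multiple of 81 and u = (w^81)^3 = 1.
Every one of the 81 terms equals 1: S = 81

S = 81


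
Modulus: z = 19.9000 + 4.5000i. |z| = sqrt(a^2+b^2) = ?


|z| = sqrt(19.9^2 + 4.5^2) = sqrt(396.01 + 20.25) = sqrt(416.26) = 20.4025

|z| = 20.4025


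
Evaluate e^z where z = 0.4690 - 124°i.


e^0.4690 = 1.5984
cos(-124°) = -0.5592
sin(-124°) = -0.829
Real = 1.5984*(-0.5592) = -0.8938
Imag = 1.5984*(-0.829) = -1.3251

-0.8938 - 1.3251i


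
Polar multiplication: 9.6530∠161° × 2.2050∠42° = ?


r = 9.6530 * 2.2050 = 21.2849
theta = 161° + 42° = 203° = 203° (mod 360)

21.2849 cis(203°)


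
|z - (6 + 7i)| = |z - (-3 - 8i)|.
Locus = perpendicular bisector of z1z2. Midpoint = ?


Equal distances means the locus is the perpendicular bisector of z1 and z2.
Midpoint = ((6+(-3))/2, (7+(-8))/2) = (1.5000, -0.5000)

Perpendicular bisector through (1.5000, -0.5000)


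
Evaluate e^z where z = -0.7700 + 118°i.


e^-0.7700 = 0.4630
cos(118°) = -0.4695
sin(118°) = 0.8829
Real = 0.4630*(-0.4695) = -0.2174
Imag = 0.4630*0.8829 = 0.4088

-0.2174 + 0.4088i


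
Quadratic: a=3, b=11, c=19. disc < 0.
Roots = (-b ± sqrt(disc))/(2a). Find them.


disc = 11^2 - 4*3*19 = 121 - 228 = -107
sqrt(|disc|) = sqrt(107) = 10.3441
Real part = -11/(2*3) = -1.8333
Imag part = 10.3441/(2*3) = 1.7240

-1.8333 ± 1.7240i


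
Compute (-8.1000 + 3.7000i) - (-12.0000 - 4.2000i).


Real: -8.1 + 12 = 3.9
Imag: 3.7 + 4.2 = 7.9

3.9000 + 7.9000i


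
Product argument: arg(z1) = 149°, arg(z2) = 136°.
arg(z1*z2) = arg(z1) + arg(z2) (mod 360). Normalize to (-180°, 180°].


arg(z1*z2) = 149° + 136° = 285°
Normalized to (-180°, 180°]: -75°

-75°


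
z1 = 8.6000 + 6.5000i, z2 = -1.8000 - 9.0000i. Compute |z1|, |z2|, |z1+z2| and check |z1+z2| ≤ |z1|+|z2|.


|z1| = sqrt(8.6^2 + 6.5^2) = sqrt(116.21) = 10.7801
|z2| = sqrt((-1.8)^2 + (-9)^2) = sqrt(84.24) = 9.1782
z1+z2 = 6.8000 - 2.5000i
|z1+z2| = sqrt(52.49) = 7.2450
|z1|+|z2| = 10.7801 + 9.1782 = 19.9583

|z1+z2| = 7.2450 ≤ |z1|+|z2| = 19.9583 (verified)
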